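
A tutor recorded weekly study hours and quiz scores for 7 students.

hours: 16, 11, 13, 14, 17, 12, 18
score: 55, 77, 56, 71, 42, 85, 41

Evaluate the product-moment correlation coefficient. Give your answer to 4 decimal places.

-0.8873

n = 7, Σx = 101, Σy = 427, Σx² = 1499, Σy² = 27801, Σxy = 5921
nΣxy − ΣxΣy = 41447 − 43127 = -1680
nΣx² − (Σx)² = 10493 − 10201 = 292; nΣy² − (Σy)² = 194607 − 182329 = 12278
r = -1680 / √(292 × 12278) = -1680 / 1893.4561 ≈ -0.8873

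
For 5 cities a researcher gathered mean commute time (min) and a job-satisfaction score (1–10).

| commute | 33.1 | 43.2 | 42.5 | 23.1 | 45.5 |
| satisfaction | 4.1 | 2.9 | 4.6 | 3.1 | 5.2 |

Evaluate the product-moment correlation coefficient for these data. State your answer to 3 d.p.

0.516

n = 5, Σx = 187.4, Σy = 19.9, Σx² = 7371.96, Σy² = 83.03, Σxy = 764.7
nΣxy − ΣxΣy = 3823.5 − 3729.26 = 94.24
nΣx² − (Σx)² = 36859.8 − 35118.76 = 1741.04; nΣy² − (Σy)² = 415.15 − 396.01 = 19.14
r = 94.24 / √(1741.04 × 19.14) = 94.24 / 182.5473 ≈ 0.516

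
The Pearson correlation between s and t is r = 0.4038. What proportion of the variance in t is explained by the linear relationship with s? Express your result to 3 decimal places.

0.163

r² = (0.4038)² = 0.163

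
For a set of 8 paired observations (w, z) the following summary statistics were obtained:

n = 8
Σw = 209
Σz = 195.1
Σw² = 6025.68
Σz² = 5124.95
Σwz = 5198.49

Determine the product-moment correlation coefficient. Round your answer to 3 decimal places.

r = (nΣwz − ΣwΣz) / √[(nΣw² − (Σw)²)(nΣz² − (Σz)²)]
Numerator: 8×5198.49 − 209×195.1 = 812.02
Denominator: √[(48205.44 − 43681)(40999.6 − 38064.01)] = √[4524.44 × 2935.59] = 3644.4342
r = 812.02 / 3644.4342 ≈ 0.223

0.223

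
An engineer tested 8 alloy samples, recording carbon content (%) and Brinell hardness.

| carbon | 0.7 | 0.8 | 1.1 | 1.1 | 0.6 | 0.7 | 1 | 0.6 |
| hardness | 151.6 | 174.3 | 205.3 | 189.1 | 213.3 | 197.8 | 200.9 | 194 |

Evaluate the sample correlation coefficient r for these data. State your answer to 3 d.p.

n = 8, Σx = 6.6, Σy = 1526.3, Σx² = 5.76, Σy² = 293888.49, Σxy = 1263.14
nΣxy − ΣxΣy = 10105.12 − 10073.58 = 31.54
nΣx² − (Σx)² = 46.08 − 43.56 = 2.52; nΣy² − (Σy)² = 2351107.92 − 2329591.69 = 21516.23
r = 31.54 / √(2.52 × 21516.23) = 31.54 / 232.8538 ≈ 0.135

0.135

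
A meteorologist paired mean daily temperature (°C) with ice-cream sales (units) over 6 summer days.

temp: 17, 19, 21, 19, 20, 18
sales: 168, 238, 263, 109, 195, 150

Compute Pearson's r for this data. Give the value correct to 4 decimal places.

0.5829

n = 6, Σx = 114, Σy = 1123, Σx² = 2176, Σy² = 226443, Σxy = 21572
nΣxy − ΣxΣy = 129432 − 128022 = 1410
nΣx² − (Σx)² = 13056 − 12996 = 60; nΣy² − (Σy)² = 1358658 − 1261129 = 97529
r = 1410 / √(60 × 97529) = 1410 / 2419.0370 ≈ 0.5829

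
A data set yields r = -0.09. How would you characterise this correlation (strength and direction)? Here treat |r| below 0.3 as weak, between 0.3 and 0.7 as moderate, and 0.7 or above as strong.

weak negative

r = -0.09 < 0 so the relationship is negative.
|r| = 0.09, which falls in the weak range.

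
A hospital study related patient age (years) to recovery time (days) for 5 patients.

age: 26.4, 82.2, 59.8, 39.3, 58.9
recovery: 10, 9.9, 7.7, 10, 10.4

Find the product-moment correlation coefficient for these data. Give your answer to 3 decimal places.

-0.169

n = 5, Σx = 266.6, Σy = 48, Σx² = 16043.54, Σy² = 465.46, Σxy = 2543.8
nΣxy − ΣxΣy = 12719 − 12796.8 = -77.8
nΣx² − (Σx)² = 80217.7 − 71075.56 = 9142.14; nΣy² − (Σy)² = 2327.3 − 2304 = 23.3
r = -77.8 / √(9142.14 × 23.3) = -77.8 / 461.5321 ≈ -0.169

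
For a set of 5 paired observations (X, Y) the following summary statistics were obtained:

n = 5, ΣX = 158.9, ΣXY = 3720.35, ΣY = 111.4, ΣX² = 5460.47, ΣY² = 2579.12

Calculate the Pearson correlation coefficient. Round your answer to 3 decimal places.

0.902

r = (nΣXY − ΣXΣY) / √[(nΣX² − (ΣX)²)(nΣY² − (ΣY)²)]
Numerator: 5×3720.35 − 158.9×111.4 = 900.29
Denominator: √[(27302.35 − 25249.21)(12895.6 − 12409.96)] = √[2053.14 × 485.64] = 998.5424
r = 900.29 / 998.5424 ≈ 0.902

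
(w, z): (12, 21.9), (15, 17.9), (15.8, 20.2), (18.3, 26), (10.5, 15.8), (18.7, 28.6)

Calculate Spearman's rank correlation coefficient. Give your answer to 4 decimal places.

Rank w: 2, 3, 4, 5, 1, 6
Rank z: 4, 2, 3, 5, 1, 6
d = rank(w) − rank(z): -2, 1, 1, 0, 0, 0; Σd² = 6
ρ = 1 − 6Σd² / [n(n²−1)] = 1 − 6×6 / (6×35) = 1 − 36/210 ≈ 0.8286

0.8286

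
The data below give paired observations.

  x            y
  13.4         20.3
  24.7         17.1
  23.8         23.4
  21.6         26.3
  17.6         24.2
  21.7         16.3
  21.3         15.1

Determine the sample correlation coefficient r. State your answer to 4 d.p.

-0.1666

n = 7, Σx = 144.1, Σy = 142.7, Σx² = 3056.99, Σy² = 3023.09, Σxy = 2920.65
nΣxy − ΣxΣy = 20444.55 − 20563.07 = -118.52
nΣx² − (Σx)² = 21398.93 − 20764.81 = 634.12; nΣy² − (Σy)² = 21161.63 − 20363.29 = 798.34
r = -118.52 / √(634.12 × 798.34) = -118.52 / 711.5078 ≈ -0.1666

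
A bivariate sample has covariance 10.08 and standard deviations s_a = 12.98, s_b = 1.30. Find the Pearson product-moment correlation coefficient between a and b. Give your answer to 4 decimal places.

r = Cov(a,b) / (s_a · s_b) = 10.08 / (12.98 × 1.30)
  = 10.08 / 16.8740 ≈ 0.5974

0.5974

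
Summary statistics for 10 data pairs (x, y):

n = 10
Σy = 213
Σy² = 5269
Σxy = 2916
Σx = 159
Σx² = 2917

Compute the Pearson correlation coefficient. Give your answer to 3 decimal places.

-0.882

r = (nΣxy − ΣxΣy) / √[(nΣx² − (Σx)²)(nΣy² − (Σy)²)]
Numerator: 10×2916 − 159×213 = -4707
Denominator: √[(29170 − 25281)(52690 − 45369)] = √[3889 × 7321] = 5335.8569
r = -4707 / 5335.8569 ≈ -0.882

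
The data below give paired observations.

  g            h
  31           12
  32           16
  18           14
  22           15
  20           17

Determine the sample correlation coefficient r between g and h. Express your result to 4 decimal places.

-0.2895

n = 5, Σg = 123, Σh = 74, Σg² = 3193, Σh² = 1110, Σgh = 1806
nΣgh − ΣgΣh = 9030 − 9102 = -72
nΣg² − (Σg)² = 15965 − 15129 = 836; nΣh² − (Σh)² = 5550 − 5476 = 74
r = -72 / √(836 × 74) = -72 / 248.7247 ≈ -0.2895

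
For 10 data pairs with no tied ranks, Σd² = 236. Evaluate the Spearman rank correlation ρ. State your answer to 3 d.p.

-0.430

ρ = 1 − 6Σd² / [n(n²−1)] = 1 − 6×236 / (10×99)
  = 1 − 1416/990 = 1 − 1.4303 ≈ -0.430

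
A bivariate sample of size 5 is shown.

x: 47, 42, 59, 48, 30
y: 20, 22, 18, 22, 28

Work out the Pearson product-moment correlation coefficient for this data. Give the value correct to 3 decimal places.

-0.953

n = 5, Σx = 226, Σy = 110, Σx² = 10658, Σy² = 2476, Σxy = 4822
nΣxy − ΣxΣy = 24110 − 24860 = -750
nΣx² − (Σx)² = 53290 − 51076 = 2214; nΣy² − (Σy)² = 12380 − 12100 = 280
r = -750 / √(2214 × 280) = -750 / 787.3500 ≈ -0.953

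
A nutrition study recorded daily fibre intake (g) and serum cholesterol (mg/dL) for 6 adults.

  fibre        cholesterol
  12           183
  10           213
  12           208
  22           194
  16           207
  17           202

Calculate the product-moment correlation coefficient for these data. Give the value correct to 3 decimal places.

n = 6, Σx = 89, Σy = 1207, Σx² = 1417, Σy² = 243411, Σxy = 17836
nΣxy − ΣxΣy = 107016 − 107423 = -407
nΣx² − (Σx)² = 8502 − 7921 = 581; nΣy² − (Σy)² = 1460466 − 1456849 = 3617
r = -407 / √(581 × 3617) = -407 / 1449.6472 ≈ -0.281

-0.281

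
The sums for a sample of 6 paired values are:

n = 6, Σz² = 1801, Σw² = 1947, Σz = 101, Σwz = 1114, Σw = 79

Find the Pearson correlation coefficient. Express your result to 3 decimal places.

r = (nΣwz − ΣwΣz) / √[(nΣw² − (Σw)²)(nΣz² − (Σz)²)]
Numerator: 6×1114 − 79×101 = -1295
Denominator: √[(11682 − 6241)(10806 − 10201)] = √[5441 × 605] = 1814.3332
r = -1295 / 1814.3332 ≈ -0.714

-0.714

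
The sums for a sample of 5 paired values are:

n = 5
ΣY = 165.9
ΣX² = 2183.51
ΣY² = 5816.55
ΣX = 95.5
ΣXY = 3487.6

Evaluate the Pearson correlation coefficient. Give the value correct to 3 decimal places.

0.952

r = (nΣXY − ΣXΣY) / √[(nΣX² − (ΣX)²)(nΣY² − (ΣY)²)]
Numerator: 5×3487.6 − 95.5×165.9 = 1594.55
Denominator: √[(10917.55 − 9120.25)(29082.75 − 27522.81)] = √[1797.3 × 1559.94] = 1674.4194
r = 1594.55 / 1674.4194 ≈ 0.952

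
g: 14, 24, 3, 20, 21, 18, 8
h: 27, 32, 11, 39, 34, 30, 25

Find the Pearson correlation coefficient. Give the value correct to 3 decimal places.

0.886

n = 7, Σg = 108, Σh = 198, Σg² = 2010, Σh² = 6076, Σgh = 3413
nΣgh − ΣgΣh = 23891 − 21384 = 2507
nΣg² − (Σg)² = 14070 − 11664 = 2406; nΣh² − (Σh)² = 42532 − 39204 = 3328
r = 2507 / √(2406 × 3328) = 2507 / 2829.6940 ≈ 0.886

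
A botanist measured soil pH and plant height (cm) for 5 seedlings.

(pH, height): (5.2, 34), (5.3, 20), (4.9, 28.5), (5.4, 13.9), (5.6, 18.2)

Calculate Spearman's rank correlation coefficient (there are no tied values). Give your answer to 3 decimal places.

Rank pH: 2, 3, 1, 4, 5
Rank height: 5, 3, 4, 1, 2
d = rank(pH) − rank(height): -3, 0, -3, 3, 3; Σd² = 36
ρ = 1 − 6Σd² / [n(n²−1)] = 1 − 6×36 / (5×24) = 1 − 216/120 ≈ -0.800

-0.800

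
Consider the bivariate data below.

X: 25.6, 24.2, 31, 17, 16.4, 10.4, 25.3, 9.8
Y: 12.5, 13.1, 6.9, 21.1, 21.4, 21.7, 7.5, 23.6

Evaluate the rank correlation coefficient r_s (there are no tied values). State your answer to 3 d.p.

Rank X: 7, 5, 8, 4, 3, 2, 6, 1
Rank Y: 3, 4, 1, 5, 6, 7, 2, 8
d = rank(X) − rank(Y): 4, 1, 7, -1, -3, -5, 4, -7; Σd² = 166
ρ = 1 − 6Σd² / [n(n²−1)] = 1 − 6×166 / (8×63) = 1 − 996/504 ≈ -0.976

-0.976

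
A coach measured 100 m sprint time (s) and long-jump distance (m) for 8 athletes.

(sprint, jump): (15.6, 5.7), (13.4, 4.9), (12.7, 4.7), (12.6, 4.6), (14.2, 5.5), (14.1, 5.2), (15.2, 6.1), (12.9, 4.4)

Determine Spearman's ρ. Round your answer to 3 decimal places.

Rank sprint: 8, 4, 2, 1, 6, 5, 7, 3
Rank jump: 7, 4, 3, 2, 6, 5, 8, 1
d = rank(sprint) − rank(jump): 1, 0, -1, -1, 0, 0, -1, 2; Σd² = 8
ρ = 1 − 6Σd² / [n(n²−1)] = 1 − 6×8 / (8×63) = 1 − 48/504 ≈ 0.905

0.905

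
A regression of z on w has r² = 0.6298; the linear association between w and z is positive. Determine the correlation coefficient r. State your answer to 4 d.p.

|r| = √0.6298 = 0.7936
The association is positive, so r = 0.7936.

0.7936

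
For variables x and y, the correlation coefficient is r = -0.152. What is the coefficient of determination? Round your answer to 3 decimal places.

r² = (-0.152)² = 0.023

0.023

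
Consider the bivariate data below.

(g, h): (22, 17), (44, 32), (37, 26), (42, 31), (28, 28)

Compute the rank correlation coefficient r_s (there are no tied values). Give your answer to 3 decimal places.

0.900

Rank g: 1, 5, 3, 4, 2
Rank h: 1, 5, 2, 4, 3
d = rank(g) − rank(h): 0, 0, 1, 0, -1; Σd² = 2
ρ = 1 − 6Σd² / [n(n²−1)] = 1 − 6×2 / (5×24) = 1 − 12/120 ≈ 0.900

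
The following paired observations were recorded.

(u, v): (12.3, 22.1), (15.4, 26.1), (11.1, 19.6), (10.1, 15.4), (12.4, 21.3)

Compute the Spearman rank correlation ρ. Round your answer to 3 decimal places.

Rank u: 3, 5, 2, 1, 4
Rank v: 4, 5, 2, 1, 3
d = rank(u) − rank(v): -1, 0, 0, 0, 1; Σd² = 2
ρ = 1 − 6Σd² / [n(n²−1)] = 1 − 6×2 / (5×24) = 1 − 12/120 ≈ 0.900

0.900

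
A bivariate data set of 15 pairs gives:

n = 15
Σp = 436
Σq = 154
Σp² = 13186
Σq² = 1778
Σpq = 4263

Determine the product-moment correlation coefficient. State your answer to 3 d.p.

-0.671

r = (nΣpq − ΣpΣq) / √[(nΣp² − (Σp)²)(nΣq² − (Σq)²)]
Numerator: 15×4263 − 436×154 = -3199
Denominator: √[(197790 − 190096)(26670 − 23716)] = √[7694 × 2954] = 4767.3972
r = -3199 / 4767.3972 ≈ -0.671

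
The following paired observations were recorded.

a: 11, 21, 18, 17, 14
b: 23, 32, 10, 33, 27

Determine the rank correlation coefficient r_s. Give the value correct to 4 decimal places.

0.2000

Rank a: 1, 5, 4, 3, 2
Rank b: 2, 4, 1, 5, 3
d = rank(a) − rank(b): -1, 1, 3, -2, -1; Σd² = 16
ρ = 1 − 6Σd² / [n(n²−1)] = 1 − 6×16 / (5×24) = 1 − 96/120 ≈ 0.2000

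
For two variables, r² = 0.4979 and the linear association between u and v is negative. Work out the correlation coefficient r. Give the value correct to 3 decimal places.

-0.706

|r| = √0.4979 = 0.706
The association is negative, so r = −0.706.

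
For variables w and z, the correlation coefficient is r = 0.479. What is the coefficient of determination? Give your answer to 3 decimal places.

0.229

r² = (0.479)² = 0.229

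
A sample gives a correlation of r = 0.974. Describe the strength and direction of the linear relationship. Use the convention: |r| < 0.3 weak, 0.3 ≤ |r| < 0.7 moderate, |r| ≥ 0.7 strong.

r = 0.974 > 0 so the relationship is positive.
|r| = 0.974, which falls in the strong range.

strong positive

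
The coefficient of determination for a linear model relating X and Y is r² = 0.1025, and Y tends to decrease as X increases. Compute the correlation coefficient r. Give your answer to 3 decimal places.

-0.320

|r| = √0.1025 = 0.320
The association is negative, so r = −0.320.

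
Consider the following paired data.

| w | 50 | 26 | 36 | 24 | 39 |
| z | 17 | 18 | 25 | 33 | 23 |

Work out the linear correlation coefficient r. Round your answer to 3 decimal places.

-0.566

n = 5, Σw = 175, Σz = 116, Σw² = 6569, Σz² = 2856, Σwz = 3907
nΣwz − ΣwΣz = 19535 − 20300 = -765
nΣw² − (Σw)² = 32845 − 30625 = 2220; nΣz² − (Σz)² = 14280 − 13456 = 824
r = -765 / √(2220 × 824) = -765 / 1352.5088 ≈ -0.566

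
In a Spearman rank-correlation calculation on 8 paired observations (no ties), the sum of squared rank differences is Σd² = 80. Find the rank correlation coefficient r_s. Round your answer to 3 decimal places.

ρ = 1 − 6Σd² / [n(n²−1)] = 1 − 6×80 / (8×63)
  = 1 − 480/504 = 1 − 0.9524 ≈ 0.048

0.048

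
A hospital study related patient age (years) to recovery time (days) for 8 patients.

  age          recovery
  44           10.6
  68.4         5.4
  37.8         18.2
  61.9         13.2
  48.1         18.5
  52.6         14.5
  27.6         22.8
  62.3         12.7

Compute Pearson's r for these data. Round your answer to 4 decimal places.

n = 8, Σx = 402.7, Σy = 115.9, Σx² = 21598.43, Σy² = 1880.63, Σxy = 5413.84
nΣxy − ΣxΣy = 43310.72 − 46672.93 = -3362.21
nΣx² − (Σx)² = 172787.44 − 162167.29 = 10620.15; nΣy² − (Σy)² = 15045.04 − 13432.81 = 1612.23
r = -3362.21 / √(10620.15 × 1612.23) = -3362.21 / 4137.8889 ≈ -0.8125

-0.8125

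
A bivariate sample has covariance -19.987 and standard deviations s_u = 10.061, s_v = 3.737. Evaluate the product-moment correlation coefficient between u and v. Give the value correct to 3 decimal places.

-0.532

r = Cov(u,v) / (s_u · s_v) = -19.987 / (10.061 × 3.737)
  = -19.987 / 37.5980 ≈ -0.532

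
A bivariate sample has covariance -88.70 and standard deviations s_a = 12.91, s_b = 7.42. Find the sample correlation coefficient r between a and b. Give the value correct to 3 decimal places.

r = Cov(a,b) / (s_a · s_b) = -88.70 / (12.91 × 7.42)
  = -88.70 / 95.7922 ≈ -0.926

-0.926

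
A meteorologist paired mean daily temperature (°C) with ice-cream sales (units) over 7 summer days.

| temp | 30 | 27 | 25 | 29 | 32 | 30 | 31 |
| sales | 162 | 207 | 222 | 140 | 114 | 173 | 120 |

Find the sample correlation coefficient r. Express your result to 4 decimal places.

n = 7, Σx = 204, Σy = 1138, Σx² = 5980, Σy² = 195302, Σxy = 32617
nΣxy − ΣxΣy = 228319 − 232152 = -3833
nΣx² − (Σx)² = 41860 − 41616 = 244; nΣy² − (Σy)² = 1367114 − 1295044 = 72070
r = -3833 / √(244 × 72070) = -3833 / 4193.4568 ≈ -0.9140

-0.9140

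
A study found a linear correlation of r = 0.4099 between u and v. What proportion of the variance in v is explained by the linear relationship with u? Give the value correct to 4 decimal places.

0.1680

r² = (0.4099)² = 0.1680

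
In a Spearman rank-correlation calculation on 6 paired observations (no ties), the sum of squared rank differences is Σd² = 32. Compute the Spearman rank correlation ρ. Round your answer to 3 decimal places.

ρ = 1 − 6Σd² / [n(n²−1)] = 1 − 6×32 / (6×35)
  = 1 − 192/210 = 1 − 0.9143 ≈ 0.086

0.086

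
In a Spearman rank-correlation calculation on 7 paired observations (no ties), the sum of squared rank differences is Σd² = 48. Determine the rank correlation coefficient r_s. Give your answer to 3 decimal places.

0.143

ρ = 1 − 6Σd² / [n(n²−1)] = 1 − 6×48 / (7×48)
  = 1 − 288/336 = 1 − 0.8571 ≈ 0.143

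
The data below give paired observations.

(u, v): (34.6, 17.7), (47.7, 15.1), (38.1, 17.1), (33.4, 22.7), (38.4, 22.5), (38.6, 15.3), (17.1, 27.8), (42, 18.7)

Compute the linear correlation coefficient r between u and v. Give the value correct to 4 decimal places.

-0.8335

n = 8, Σu = 289.9, Σv = 156.9, Σu² = 11060.55, Σv² = 3211.87, Σuv = 5457.74
nΣuv − ΣuΣv = 43661.92 − 45485.31 = -1823.39
nΣu² − (Σu)² = 88484.4 − 84042.01 = 4442.39; nΣv² − (Σv)² = 25694.96 − 24617.61 = 1077.35
r = -1823.39 / √(4442.39 × 1077.35) = -1823.39 / 2187.6949 ≈ -0.8335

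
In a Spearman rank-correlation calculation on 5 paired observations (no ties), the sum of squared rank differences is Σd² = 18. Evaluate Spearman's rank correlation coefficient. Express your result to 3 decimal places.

0.100

ρ = 1 − 6Σd² / [n(n²−1)] = 1 − 6×18 / (5×24)
  = 1 − 108/120 = 1 − 0.9000 ≈ 0.100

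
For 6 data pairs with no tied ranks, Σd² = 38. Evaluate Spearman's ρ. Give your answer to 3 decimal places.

ρ = 1 − 6Σd² / [n(n²−1)] = 1 − 6×38 / (6×35)
  = 1 − 228/210 = 1 − 1.0857 ≈ -0.086

-0.086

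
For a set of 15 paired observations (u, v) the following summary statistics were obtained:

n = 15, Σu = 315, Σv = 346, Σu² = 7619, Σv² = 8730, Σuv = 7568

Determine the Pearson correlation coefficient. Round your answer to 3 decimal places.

r = (nΣuv − ΣuΣv) / √[(nΣu² − (Σu)²)(nΣv² − (Σv)²)]
Numerator: 15×7568 − 315×346 = 4530
Denominator: √[(114285 − 99225)(130950 − 119716)] = √[15060 × 11234] = 13007.0765
r = 4530 / 13007.0765 ≈ 0.348

0.348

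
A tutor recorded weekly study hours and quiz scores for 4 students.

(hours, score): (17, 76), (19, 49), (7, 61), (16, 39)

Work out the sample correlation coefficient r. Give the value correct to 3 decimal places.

n = 4, Σx = 59, Σy = 225, Σx² = 955, Σy² = 13419, Σxy = 3274
nΣxy − ΣxΣy = 13096 − 13275 = -179
nΣx² − (Σx)² = 3820 − 3481 = 339; nΣy² − (Σy)² = 53676 − 50625 = 3051
r = -179 / √(339 × 3051) = -179 / 1017.0000 ≈ -0.176

-0.176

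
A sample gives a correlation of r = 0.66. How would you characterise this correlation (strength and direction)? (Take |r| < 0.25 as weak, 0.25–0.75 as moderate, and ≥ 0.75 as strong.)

r = 0.66 > 0 so the relationship is positive.
|r| = 0.66, which falls in the moderate range.

moderate positive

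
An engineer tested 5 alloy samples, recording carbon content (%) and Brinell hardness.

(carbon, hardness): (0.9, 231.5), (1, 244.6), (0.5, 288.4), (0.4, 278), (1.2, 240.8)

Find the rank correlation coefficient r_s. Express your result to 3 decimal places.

-0.600

Rank carbon: 3, 4, 2, 1, 5
Rank hardness: 1, 3, 5, 4, 2
d = rank(carbon) − rank(hardness): 2, 1, -3, -3, 3; Σd² = 32
ρ = 1 − 6Σd² / [n(n²−1)] = 1 − 6×32 / (5×24) = 1 − 192/120 ≈ -0.600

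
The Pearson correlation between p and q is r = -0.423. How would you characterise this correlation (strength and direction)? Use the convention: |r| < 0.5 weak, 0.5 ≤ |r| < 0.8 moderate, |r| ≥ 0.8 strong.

weak negative

r = -0.423 < 0 so the relationship is negative.
|r| = 0.423, which falls in the weak range.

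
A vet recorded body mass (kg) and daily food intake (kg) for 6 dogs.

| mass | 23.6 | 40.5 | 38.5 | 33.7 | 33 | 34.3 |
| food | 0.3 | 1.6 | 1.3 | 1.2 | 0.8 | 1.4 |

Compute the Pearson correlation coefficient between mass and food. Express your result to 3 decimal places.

0.925

n = 6, Σx = 203.6, Σy = 6.6, Σx² = 7080.64, Σy² = 8.38, Σxy = 236.79
nΣxy − ΣxΣy = 1420.74 − 1343.76 = 76.98
nΣx² − (Σx)² = 42483.84 − 41452.96 = 1030.88; nΣy² − (Σy)² = 50.28 − 43.56 = 6.72
r = 76.98 / √(1030.88 × 6.72) = 76.98 / 83.2317 ≈ 0.925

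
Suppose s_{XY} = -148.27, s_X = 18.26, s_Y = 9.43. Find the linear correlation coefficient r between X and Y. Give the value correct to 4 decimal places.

r = Cov(X,Y) / (s_X · s_Y) = -148.27 / (18.26 × 9.43)
  = -148.27 / 172.1918 ≈ -0.8611

-0.8611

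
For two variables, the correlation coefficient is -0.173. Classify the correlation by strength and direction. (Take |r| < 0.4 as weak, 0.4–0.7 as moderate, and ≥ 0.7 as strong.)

weak negative

r = -0.173 < 0 so the relationship is negative.
|r| = 0.173, which falls in the weak range.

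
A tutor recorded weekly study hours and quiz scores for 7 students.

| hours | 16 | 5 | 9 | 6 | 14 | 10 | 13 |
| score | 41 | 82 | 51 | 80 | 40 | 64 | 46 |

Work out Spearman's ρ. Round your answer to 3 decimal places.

-0.929

Rank hours: 7, 1, 3, 2, 6, 4, 5
Rank score: 2, 7, 4, 6, 1, 5, 3
d = rank(hours) − rank(score): 5, -6, -1, -4, 5, -1, 2; Σd² = 108
ρ = 1 − 6Σd² / [n(n²−1)] = 1 − 6×108 / (7×48) = 1 − 648/336 ≈ -0.929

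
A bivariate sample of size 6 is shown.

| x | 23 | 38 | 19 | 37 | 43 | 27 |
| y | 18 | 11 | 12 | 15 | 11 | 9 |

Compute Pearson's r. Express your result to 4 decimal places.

n = 6, Σx = 187, Σy = 76, Σx² = 6281, Σy² = 1016, Σxy = 2331
nΣxy − ΣxΣy = 13986 − 14212 = -226
nΣx² − (Σx)² = 37686 − 34969 = 2717; nΣy² − (Σy)² = 6096 − 5776 = 320
r = -226 / √(2717 × 320) = -226 / 932.4377 ≈ -0.2424

-0.2424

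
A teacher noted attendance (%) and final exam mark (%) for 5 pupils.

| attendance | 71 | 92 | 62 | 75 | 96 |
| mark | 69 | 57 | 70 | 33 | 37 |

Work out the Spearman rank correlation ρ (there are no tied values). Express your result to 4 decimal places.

-0.7000

Rank attendance: 2, 4, 1, 3, 5
Rank mark: 4, 3, 5, 1, 2
d = rank(attendance) − rank(mark): -2, 1, -4, 2, 3; Σd² = 34
ρ = 1 − 6Σd² / [n(n²−1)] = 1 − 6×34 / (5×24) = 1 − 204/120 ≈ -0.7000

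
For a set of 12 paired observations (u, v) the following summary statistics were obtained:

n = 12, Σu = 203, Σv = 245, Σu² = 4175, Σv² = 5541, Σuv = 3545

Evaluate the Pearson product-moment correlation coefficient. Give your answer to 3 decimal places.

r = (nΣuv − ΣuΣv) / √[(nΣu² − (Σu)²)(nΣv² − (Σv)²)]
Numerator: 12×3545 − 203×245 = -7195
Denominator: √[(50100 − 41209)(66492 − 60025)] = √[8891 × 6467] = 7582.7500
r = -7195 / 7582.7500 ≈ -0.949

-0.949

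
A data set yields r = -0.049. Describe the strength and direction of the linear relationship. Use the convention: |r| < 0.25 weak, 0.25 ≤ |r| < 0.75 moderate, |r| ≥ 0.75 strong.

weak negative

r = -0.049 < 0 so the relationship is negative.
|r| = 0.049, which falls in the weak range.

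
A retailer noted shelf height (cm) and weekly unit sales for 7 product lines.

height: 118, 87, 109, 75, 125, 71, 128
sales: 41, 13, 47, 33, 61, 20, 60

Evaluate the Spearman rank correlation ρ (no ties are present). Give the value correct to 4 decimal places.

0.8214

Rank height: 5, 3, 4, 2, 6, 1, 7
Rank sales: 4, 1, 5, 3, 7, 2, 6
d = rank(height) − rank(sales): 1, 2, -1, -1, -1, -1, 1; Σd² = 10
ρ = 1 − 6Σd² / [n(n²−1)] = 1 − 6×10 / (7×48) = 1 − 60/336 ≈ 0.8214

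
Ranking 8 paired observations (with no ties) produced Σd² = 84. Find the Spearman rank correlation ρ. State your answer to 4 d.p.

ρ = 1 − 6Σd² / [n(n²−1)] = 1 − 6×84 / (8×63)
  = 1 − 504/504 = 1 − 1.00000 ≈ 0.0000

0.0000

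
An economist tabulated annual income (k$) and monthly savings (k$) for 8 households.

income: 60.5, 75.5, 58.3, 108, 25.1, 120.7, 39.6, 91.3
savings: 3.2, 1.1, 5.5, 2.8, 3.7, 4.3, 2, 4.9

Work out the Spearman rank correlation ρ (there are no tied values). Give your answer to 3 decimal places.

Rank income: 4, 5, 3, 7, 1, 8, 2, 6
Rank savings: 4, 1, 8, 3, 5, 6, 2, 7
d = rank(income) − rank(savings): 0, 4, -5, 4, -4, 2, 0, -1; Σd² = 78
ρ = 1 − 6Σd² / [n(n²−1)] = 1 − 6×78 / (8×63) = 1 − 468/504 ≈ 0.071

0.071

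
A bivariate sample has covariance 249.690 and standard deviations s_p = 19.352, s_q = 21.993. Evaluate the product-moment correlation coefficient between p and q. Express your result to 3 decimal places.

0.587

r = Cov(p,q) / (s_p · s_q) = 249.690 / (19.352 × 21.993)
  = 249.690 / 425.6085 ≈ 0.587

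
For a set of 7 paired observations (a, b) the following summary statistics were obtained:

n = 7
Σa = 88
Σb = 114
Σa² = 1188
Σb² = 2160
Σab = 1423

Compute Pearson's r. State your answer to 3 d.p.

-0.064

r = (nΣab − ΣaΣb) / √[(nΣa² − (Σa)²)(nΣb² − (Σb)²)]
Numerator: 7×1423 − 88×114 = -71
Denominator: √[(8316 − 7744)(15120 − 12996)] = √[572 × 2124] = 1102.2377
r = -71 / 1102.2377 ≈ -0.064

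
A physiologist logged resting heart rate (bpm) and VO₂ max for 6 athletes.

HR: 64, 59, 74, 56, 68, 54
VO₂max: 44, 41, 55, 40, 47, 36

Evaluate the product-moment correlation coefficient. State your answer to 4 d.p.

n = 6, Σx = 375, Σy = 263, Σx² = 23729, Σy² = 11747, Σxy = 16685
nΣxy − ΣxΣy = 100110 − 98625 = 1485
nΣx² − (Σx)² = 142374 − 140625 = 1749; nΣy² − (Σy)² = 70482 − 69169 = 1313
r = 1485 / √(1749 × 1313) = 1485 / 1515.3999 ≈ 0.9799

0.9799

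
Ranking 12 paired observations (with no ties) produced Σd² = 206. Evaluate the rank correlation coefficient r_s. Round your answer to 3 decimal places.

ρ = 1 − 6Σd² / [n(n²−1)] = 1 − 6×206 / (12×143)
  = 1 − 1236/1716 = 1 − 0.7203 ≈ 0.280

0.280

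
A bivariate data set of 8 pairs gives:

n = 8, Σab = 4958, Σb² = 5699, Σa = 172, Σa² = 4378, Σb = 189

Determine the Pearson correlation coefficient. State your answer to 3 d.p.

0.977

r = (nΣab − ΣaΣb) / √[(nΣa² − (Σa)²)(nΣb² − (Σb)²)]
Numerator: 8×4958 − 172×189 = 7156
Denominator: √[(35024 − 29584)(45592 − 35721)] = √[5440 × 9871] = 7327.9083
r = 7156 / 7327.9083 ≈ 0.977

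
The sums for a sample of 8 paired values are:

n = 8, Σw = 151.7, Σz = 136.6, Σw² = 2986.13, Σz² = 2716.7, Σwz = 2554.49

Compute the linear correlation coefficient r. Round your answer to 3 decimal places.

r = (nΣwz − ΣwΣz) / √[(nΣw² − (Σw)²)(nΣz² − (Σz)²)]
Numerator: 8×2554.49 − 151.7×136.6 = -286.3
Denominator: √[(23889.04 − 23012.89)(21733.6 − 18659.56)] = √[876.15 × 3074.04] = 1641.1338
r = -286.3 / 1641.1338 ≈ -0.174

-0.174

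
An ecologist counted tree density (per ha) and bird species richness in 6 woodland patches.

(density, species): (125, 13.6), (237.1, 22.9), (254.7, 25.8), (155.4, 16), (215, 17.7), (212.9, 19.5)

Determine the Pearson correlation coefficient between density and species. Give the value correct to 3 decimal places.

n = 6, Σx = 1200.1, Σy = 115.5, Σx² = 252414.07, Σy² = 2324.55, Σxy = 24144.3
nΣxy − ΣxΣy = 144865.8 − 138611.55 = 6254.25
nΣx² − (Σx)² = 1514484.42 − 1440240.01 = 74244.41; nΣy² − (Σy)² = 13947.3 − 13340.25 = 607.05
r = 6254.25 / √(74244.41 × 607.05) = 6254.25 / 6713.4245 ≈ 0.932

0.932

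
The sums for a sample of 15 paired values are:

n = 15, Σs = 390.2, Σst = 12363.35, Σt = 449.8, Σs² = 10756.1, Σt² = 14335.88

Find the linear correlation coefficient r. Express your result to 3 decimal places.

0.925

r = (nΣst − ΣsΣt) / √[(nΣs² − (Σs)²)(nΣt² − (Σt)²)]
Numerator: 15×12363.35 − 390.2×449.8 = 9938.29
Denominator: √[(161341.5 − 152256.04)(215038.2 − 202320.04)] = √[9085.46 × 12718.16] = 10749.4341
r = 9938.29 / 10749.4341 ≈ 0.925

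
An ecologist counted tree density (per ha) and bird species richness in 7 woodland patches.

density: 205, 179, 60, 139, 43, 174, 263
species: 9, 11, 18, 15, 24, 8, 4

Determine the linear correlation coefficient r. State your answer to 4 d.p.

n = 7, Σx = 1063, Σy = 89, Σx² = 198281, Σy² = 1407, Σxy = 10455
nΣxy − ΣxΣy = 73185 − 94607 = -21422
nΣx² − (Σx)² = 1387967 − 1129969 = 257998; nΣy² − (Σy)² = 9849 − 7921 = 1928
r = -21422 / √(257998 × 1928) = -21422 / 22302.9178 ≈ -0.9605

-0.9605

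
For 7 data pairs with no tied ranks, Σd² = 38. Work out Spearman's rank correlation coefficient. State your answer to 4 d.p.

ρ = 1 − 6Σd² / [n(n²−1)] = 1 − 6×38 / (7×48)
  = 1 − 228/336 = 1 − 0.67857 ≈ 0.3214

0.3214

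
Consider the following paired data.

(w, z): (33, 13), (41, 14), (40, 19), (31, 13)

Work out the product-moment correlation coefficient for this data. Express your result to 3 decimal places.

n = 4, Σw = 145, Σz = 59, Σw² = 5331, Σz² = 895, Σwz = 2166
nΣwz − ΣwΣz = 8664 − 8555 = 109
nΣw² − (Σw)² = 21324 − 21025 = 299; nΣz² − (Σz)² = 3580 − 3481 = 99
r = 109 / √(299 × 99) = 109 / 172.0494 ≈ 0.634

0.634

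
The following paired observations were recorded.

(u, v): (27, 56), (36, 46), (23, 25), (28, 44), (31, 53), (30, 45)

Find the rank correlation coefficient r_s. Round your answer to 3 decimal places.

0.371

Rank u: 2, 6, 1, 3, 5, 4
Rank v: 6, 4, 1, 2, 5, 3
d = rank(u) − rank(v): -4, 2, 0, 1, 0, 1; Σd² = 22
ρ = 1 − 6Σd² / [n(n²−1)] = 1 − 6×22 / (6×35) = 1 − 132/210 ≈ 0.371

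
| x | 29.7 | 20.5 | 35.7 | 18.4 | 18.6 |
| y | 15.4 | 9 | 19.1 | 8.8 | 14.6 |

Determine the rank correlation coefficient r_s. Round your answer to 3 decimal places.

Rank x: 4, 3, 5, 1, 2
Rank y: 4, 2, 5, 1, 3
d = rank(x) − rank(y): 0, 1, 0, 0, -1; Σd² = 2
ρ = 1 − 6Σd² / [n(n²−1)] = 1 − 6×2 / (5×24) = 1 − 12/120 ≈ 0.900

0.900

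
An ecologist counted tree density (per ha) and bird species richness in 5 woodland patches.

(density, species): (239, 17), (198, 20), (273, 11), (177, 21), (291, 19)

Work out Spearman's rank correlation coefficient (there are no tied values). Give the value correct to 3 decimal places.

Rank density: 3, 2, 4, 1, 5
Rank species: 2, 4, 1, 5, 3
d = rank(density) − rank(species): 1, -2, 3, -4, 2; Σd² = 34
ρ = 1 − 6Σd² / [n(n²−1)] = 1 − 6×34 / (5×24) = 1 − 204/120 ≈ -0.700

-0.700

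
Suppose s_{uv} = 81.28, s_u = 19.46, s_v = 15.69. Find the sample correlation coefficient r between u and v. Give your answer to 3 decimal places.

r = Cov(u,v) / (s_u · s_v) = 81.28 / (19.46 × 15.69)
  = 81.28 / 305.3274 ≈ 0.266

0.266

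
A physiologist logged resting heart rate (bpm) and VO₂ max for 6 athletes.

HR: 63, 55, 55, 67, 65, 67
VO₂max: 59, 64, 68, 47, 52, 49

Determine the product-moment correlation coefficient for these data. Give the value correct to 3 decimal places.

-0.958

n = 6, Σx = 372, Σy = 339, Σx² = 23222, Σy² = 19515, Σxy = 20789
nΣxy − ΣxΣy = 124734 − 126108 = -1374
nΣx² − (Σx)² = 139332 − 138384 = 948; nΣy² − (Σy)² = 117090 − 114921 = 2169
r = -1374 / √(948 × 2169) = -1374 / 1433.9498 ≈ -0.958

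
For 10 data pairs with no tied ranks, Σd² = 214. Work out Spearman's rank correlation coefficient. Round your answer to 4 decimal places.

-0.2970

ρ = 1 − 6Σd² / [n(n²−1)] = 1 − 6×214 / (10×99)
  = 1 − 1284/990 = 1 − 1.29697 ≈ -0.2970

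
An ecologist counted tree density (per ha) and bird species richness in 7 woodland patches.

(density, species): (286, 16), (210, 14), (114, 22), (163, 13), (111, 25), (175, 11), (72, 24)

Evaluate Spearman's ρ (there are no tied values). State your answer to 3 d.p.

Rank density: 7, 6, 3, 4, 2, 5, 1
Rank species: 4, 3, 5, 2, 7, 1, 6
d = rank(density) − rank(species): 3, 3, -2, 2, -5, 4, -5; Σd² = 92
ρ = 1 − 6Σd² / [n(n²−1)] = 1 − 6×92 / (7×48) = 1 − 552/336 ≈ -0.643

-0.643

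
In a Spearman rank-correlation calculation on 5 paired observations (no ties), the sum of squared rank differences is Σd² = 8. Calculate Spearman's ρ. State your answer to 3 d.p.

ρ = 1 − 6Σd² / [n(n²−1)] = 1 − 6×8 / (5×24)
  = 1 − 48/120 = 1 − 0.4000 ≈ 0.600

0.600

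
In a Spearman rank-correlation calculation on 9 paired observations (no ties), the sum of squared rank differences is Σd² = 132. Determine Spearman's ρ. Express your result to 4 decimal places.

-0.1000

ρ = 1 − 6Σd² / [n(n²−1)] = 1 − 6×132 / (9×80)
  = 1 − 792/720 = 1 − 1.10000 ≈ -0.1000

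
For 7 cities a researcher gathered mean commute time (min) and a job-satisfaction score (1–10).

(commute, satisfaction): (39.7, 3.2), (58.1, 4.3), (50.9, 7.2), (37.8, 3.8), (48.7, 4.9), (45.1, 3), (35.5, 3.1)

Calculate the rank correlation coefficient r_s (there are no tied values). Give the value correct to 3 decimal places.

Rank commute: 3, 7, 6, 2, 5, 4, 1
Rank satisfaction: 3, 5, 7, 4, 6, 1, 2
d = rank(commute) − rank(satisfaction): 0, 2, -1, -2, -1, 3, -1; Σd² = 20
ρ = 1 − 6Σd² / [n(n²−1)] = 1 − 6×20 / (7×48) = 1 − 120/336 ≈ 0.643

0.643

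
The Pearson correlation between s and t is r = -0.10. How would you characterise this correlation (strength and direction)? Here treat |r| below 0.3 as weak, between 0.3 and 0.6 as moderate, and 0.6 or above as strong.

r = -0.10 < 0 so the relationship is negative.
|r| = 0.10, which falls in the weak range.

weak negative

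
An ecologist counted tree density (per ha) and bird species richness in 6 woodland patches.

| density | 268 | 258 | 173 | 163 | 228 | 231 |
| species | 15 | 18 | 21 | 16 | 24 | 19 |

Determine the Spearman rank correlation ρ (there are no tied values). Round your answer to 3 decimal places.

-0.371

Rank density: 6, 5, 2, 1, 3, 4
Rank species: 1, 3, 5, 2, 6, 4
d = rank(density) − rank(species): 5, 2, -3, -1, -3, 0; Σd² = 48
ρ = 1 − 6Σd² / [n(n²−1)] = 1 − 6×48 / (6×35) = 1 − 288/210 ≈ -0.371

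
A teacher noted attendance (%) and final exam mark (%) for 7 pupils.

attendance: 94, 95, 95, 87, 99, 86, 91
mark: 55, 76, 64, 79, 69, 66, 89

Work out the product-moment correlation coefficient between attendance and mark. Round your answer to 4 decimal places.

n = 7, Σx = 647, Σy = 498, Σx² = 59933, Σy² = 36176, Σxy = 45949
nΣxy − ΣxΣy = 321643 − 322206 = -563
nΣx² − (Σx)² = 419531 − 418609 = 922; nΣy² − (Σy)² = 253232 − 248004 = 5228
r = -563 / √(922 × 5228) = -563 / 2195.4990 ≈ -0.2564

-0.2564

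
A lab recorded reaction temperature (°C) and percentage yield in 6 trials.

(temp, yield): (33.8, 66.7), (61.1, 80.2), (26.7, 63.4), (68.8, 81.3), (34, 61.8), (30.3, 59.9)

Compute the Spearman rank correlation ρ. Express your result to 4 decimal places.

0.7143

Rank temp: 3, 5, 1, 6, 4, 2
Rank yield: 4, 5, 3, 6, 2, 1
d = rank(temp) − rank(yield): -1, 0, -2, 0, 2, 1; Σd² = 10
ρ = 1 − 6Σd² / [n(n²−1)] = 1 − 6×10 / (6×35) = 1 − 60/210 ≈ 0.7143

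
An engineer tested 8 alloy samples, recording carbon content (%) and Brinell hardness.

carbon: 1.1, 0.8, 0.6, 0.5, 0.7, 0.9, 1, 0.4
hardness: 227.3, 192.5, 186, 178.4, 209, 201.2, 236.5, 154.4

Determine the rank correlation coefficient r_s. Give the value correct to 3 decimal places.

0.905

Rank carbon: 8, 5, 3, 2, 4, 6, 7, 1
Rank hardness: 7, 4, 3, 2, 6, 5, 8, 1
d = rank(carbon) − rank(hardness): 1, 1, 0, 0, -2, 1, -1, 0; Σd² = 8
ρ = 1 − 6Σd² / [n(n²−1)] = 1 − 6×8 / (8×63) = 1 − 48/504 ≈ 0.905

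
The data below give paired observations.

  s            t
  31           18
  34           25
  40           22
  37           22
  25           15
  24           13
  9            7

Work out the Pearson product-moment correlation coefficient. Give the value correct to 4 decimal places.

0.9371

n = 7, Σs = 200, Σt = 122, Σs² = 6368, Σt² = 2360, Σst = 3852
nΣst − ΣsΣt = 26964 − 24400 = 2564
nΣs² − (Σs)² = 44576 − 40000 = 4576; nΣt² − (Σt)² = 16520 − 14884 = 1636
r = 2564 / √(4576 × 1636) = 2564 / 2736.1170 ≈ 0.9371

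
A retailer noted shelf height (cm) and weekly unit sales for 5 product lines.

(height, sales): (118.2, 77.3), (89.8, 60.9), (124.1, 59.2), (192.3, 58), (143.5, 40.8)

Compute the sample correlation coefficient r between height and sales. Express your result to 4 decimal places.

n = 5, Σx = 667.9, Σy = 296.2, Σx² = 95007.63, Σy² = 18217.38, Σxy = 38960.6
nΣxy − ΣxΣy = 194803 − 197831.98 = -3028.98
nΣx² − (Σx)² = 475038.15 − 446090.41 = 28947.74; nΣy² − (Σy)² = 91086.9 − 87734.44 = 3352.46
r = -3028.98 / √(28947.74 × 3352.46) = -3028.98 / 9851.1999 ≈ -0.3075

-0.3075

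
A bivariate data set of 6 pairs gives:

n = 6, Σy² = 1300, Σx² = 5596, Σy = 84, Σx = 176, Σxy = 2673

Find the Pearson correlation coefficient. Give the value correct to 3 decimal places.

0.902

r = (nΣxy − ΣxΣy) / √[(nΣx² − (Σx)²)(nΣy² − (Σy)²)]
Numerator: 6×2673 − 176×84 = 1254
Denominator: √[(33576 − 30976)(7800 − 7056)] = √[2600 × 744] = 1390.8271
r = 1254 / 1390.8271 ≈ 0.902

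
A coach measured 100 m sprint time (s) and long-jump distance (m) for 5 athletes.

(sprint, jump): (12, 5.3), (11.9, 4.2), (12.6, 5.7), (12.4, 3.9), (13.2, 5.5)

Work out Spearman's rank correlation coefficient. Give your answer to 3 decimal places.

0.600

Rank sprint: 2, 1, 4, 3, 5
Rank jump: 3, 2, 5, 1, 4
d = rank(sprint) − rank(jump): -1, -1, -1, 2, 1; Σd² = 8
ρ = 1 − 6Σd² / [n(n²−1)] = 1 − 6×8 / (5×24) = 1 − 48/120 ≈ 0.600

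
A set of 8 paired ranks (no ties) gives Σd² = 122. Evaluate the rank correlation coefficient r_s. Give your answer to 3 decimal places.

-0.452

ρ = 1 − 6Σd² / [n(n²−1)] = 1 − 6×122 / (8×63)
  = 1 − 732/504 = 1 − 1.4524 ≈ -0.452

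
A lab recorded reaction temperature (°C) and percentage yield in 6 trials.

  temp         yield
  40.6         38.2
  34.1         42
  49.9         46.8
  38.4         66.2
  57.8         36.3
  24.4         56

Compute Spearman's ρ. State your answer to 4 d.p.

-0.6000

Rank temp: 4, 2, 5, 3, 6, 1
Rank yield: 2, 3, 4, 6, 1, 5
d = rank(temp) − rank(yield): 2, -1, 1, -3, 5, -4; Σd² = 56
ρ = 1 − 6Σd² / [n(n²−1)] = 1 − 6×56 / (6×35) = 1 − 336/210 ≈ -0.6000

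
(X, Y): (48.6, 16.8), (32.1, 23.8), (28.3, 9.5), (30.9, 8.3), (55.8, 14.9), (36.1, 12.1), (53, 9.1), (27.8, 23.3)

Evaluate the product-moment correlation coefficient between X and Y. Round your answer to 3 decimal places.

-0.198

n = 8, ΣX = 312.6, ΣY = 117.8, ΣX² = 13146.76, ΣY² = 2001.94, ΣXY = 4504.05
nΣXY − ΣXΣY = 36032.4 − 36824.28 = -791.88
nΣX² − (ΣX)² = 105174.08 − 97718.76 = 7455.32; nΣY² − (ΣY)² = 16015.52 − 13876.84 = 2138.68
r = -791.88 / √(7455.32 × 2138.68) = -791.88 / 3993.0620 ≈ -0.198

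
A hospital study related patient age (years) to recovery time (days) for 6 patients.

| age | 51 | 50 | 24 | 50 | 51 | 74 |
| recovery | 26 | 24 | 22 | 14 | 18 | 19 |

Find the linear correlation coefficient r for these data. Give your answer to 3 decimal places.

n = 6, Σx = 300, Σy = 123, Σx² = 16254, Σy² = 2617, Σxy = 6078
nΣxy − ΣxΣy = 36468 − 36900 = -432
nΣx² − (Σx)² = 97524 − 90000 = 7524; nΣy² − (Σy)² = 15702 − 15129 = 573
r = -432 / √(7524 × 573) = -432 / 2076.3555 ≈ -0.208

-0.208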